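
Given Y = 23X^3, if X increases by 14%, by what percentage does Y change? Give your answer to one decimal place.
48.2%

For Y = 23X^3:
If X → X(1 + 0.14)
Then Y → Y · (1 + 0.14)^3
     ≈ Y · 1.4815

Percentage change = ((1 + 0.14)^3 − 1) × 100% ≈ 48.2%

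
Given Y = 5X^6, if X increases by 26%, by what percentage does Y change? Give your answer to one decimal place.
300.2%

For Y = 5X^6:
If X → X(1 + 0.26)
Then Y → Y · (1 + 0.26)^6
     ≈ Y · 4.0015

Percentage change = ((1 + 0.26)^6 − 1) × 100% ≈ 300.2%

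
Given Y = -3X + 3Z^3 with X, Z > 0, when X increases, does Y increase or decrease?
Y decreases

Taking the partial derivative:
∂Y/∂X = -3

∂Y/∂X = -3 < 0 (assuming positive values)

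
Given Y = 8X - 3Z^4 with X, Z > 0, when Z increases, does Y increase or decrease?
Y decreases

Taking the partial derivative:
∂Y/∂Z = -12Z^3

∂Y/∂Z = -12Z^3 < 0 (assuming positive values)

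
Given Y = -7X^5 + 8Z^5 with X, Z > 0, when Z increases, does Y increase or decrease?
Y increases

Taking the partial derivative:
∂Y/∂Z = 40Z^4

∂Y/∂Z = 40Z^4 > 0 (assuming positive values)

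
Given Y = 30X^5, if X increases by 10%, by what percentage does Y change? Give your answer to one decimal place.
61.1%

For Y = 30X^5:
If X → X(1 + 0.1)
Then Y → Y · (1 + 0.1)^5
     ≈ Y · 1.6105

Percentage change = ((1 + 0.1)^5 − 1) × 100% ≈ 61.1%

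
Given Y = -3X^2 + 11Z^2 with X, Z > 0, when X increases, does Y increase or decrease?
Y decreases

Taking the partial derivative:
∂Y/∂X = -6X

∂Y/∂X = -6X < 0 (assuming positive values)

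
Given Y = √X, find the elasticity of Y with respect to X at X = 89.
Elasticity = 1/2

Elasticity = (dY/dX) · (X/Y)

dY/dX = 1/(2·√X)
At X = 89: dY/dX = √89/178, Y = √89

Elasticity = (√89/178) · (89 / (√89)) = 1/2

Interpretation: for a small percentage change in X, the percentage change in Y is approximately 0.50 times as large.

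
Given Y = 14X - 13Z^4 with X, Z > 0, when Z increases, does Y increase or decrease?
Y decreases

Taking the partial derivative:
∂Y/∂Z = -52Z^3

∂Y/∂Z = -52Z^3 < 0 (assuming positive values)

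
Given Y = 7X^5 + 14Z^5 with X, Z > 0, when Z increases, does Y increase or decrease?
Y increases

Taking the partial derivative:
∂Y/∂Z = 70Z^4

∂Y/∂Z = 70Z^4 > 0 (assuming positive values)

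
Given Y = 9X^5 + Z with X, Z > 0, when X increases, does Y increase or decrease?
Y increases

Taking the partial derivative:
∂Y/∂X = 45X^4

∂Y/∂X = 45X^4 > 0 (assuming positive values)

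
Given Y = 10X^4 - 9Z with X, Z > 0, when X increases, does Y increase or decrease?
Y increases

Taking the partial derivative:
∂Y/∂X = 40X^3

∂Y/∂X = 40X^3 > 0 (assuming positive values)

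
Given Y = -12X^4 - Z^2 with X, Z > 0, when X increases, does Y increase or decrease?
Y decreases

Taking the partial derivative:
∂Y/∂X = -48X^3

∂Y/∂X = -48X^3 < 0 (assuming positive values)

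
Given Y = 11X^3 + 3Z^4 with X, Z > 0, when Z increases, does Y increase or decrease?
Y increases

Taking the partial derivative:
∂Y/∂Z = 12Z^3

∂Y/∂Z = 12Z^3 > 0 (assuming positive values)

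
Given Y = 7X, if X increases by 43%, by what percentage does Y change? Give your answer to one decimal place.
43.0%

For Y = 7X:
If X → X(1 + 0.43)
Then Y → Y · (1 + 0.43)^1
     = Y · 1.4300

Percentage change = ((1 + 0.43)^1 − 1) × 100% = 43.0%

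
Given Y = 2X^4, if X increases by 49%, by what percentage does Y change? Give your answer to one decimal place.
392.9%

For Y = 2X^4:
If X → X(1 + 0.49)
Then Y → Y · (1 + 0.49)^4
     ≈ Y · 4.9288

Percentage change = ((1 + 0.49)^4 − 1) × 100% ≈ 392.9%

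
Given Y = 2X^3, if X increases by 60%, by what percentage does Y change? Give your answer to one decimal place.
309.6%

For Y = 2X^3:
If X → X(1 + 0.6)
Then Y → Y · (1 + 0.6)^3
     = Y · 4.0960

Percentage change = ((1 + 0.6)^3 − 1) × 100% = 309.6%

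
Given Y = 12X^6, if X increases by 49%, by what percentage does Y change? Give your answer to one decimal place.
994.3%

For Y = 12X^6:
If X → X(1 + 0.49)
Then Y → Y · (1 + 0.49)^6
     ≈ Y · 10.9425

Percentage change = ((1 + 0.49)^6 − 1) × 100% ≈ 994.3%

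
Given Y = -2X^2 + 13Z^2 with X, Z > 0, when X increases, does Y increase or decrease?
Y decreases

Taking the partial derivative:
∂Y/∂X = -4X

∂Y/∂X = -4X < 0 (assuming positive values)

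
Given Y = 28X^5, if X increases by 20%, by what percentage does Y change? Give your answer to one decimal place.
148.8%

For Y = 28X^5:
If X → X(1 + 0.2)
Then Y → Y · (1 + 0.2)^5
     ≈ Y · 2.4883

Percentage change = ((1 + 0.2)^5 − 1) × 100% ≈ 148.8%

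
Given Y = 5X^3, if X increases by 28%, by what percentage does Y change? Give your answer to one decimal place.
109.7%

For Y = 5X^3:
If X → X(1 + 0.28)
Then Y → Y · (1 + 0.28)^3
     ≈ Y · 2.0972

Percentage change = ((1 + 0.28)^3 − 1) × 100% ≈ 109.7%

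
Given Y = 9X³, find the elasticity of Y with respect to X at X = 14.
Elasticity = 3

Elasticity = (dY/dX) · (X/Y)

dY/dX = 27·X²
At X = 14: dY/dX = 5292, Y = 24696

Elasticity = 5292 · (14 / 24696) = 3

Interpretation: for a small percentage change in X, the percentage change in Y is approximately 3.00 times as large.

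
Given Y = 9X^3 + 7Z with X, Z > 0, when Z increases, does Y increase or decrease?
Y increases

Taking the partial derivative:
∂Y/∂Z = 7

∂Y/∂Z = 7 > 0 (assuming positive values)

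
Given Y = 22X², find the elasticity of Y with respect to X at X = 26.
Elasticity = 2

Elasticity = (dY/dX) · (X/Y)

dY/dX = 44·X
At X = 26: dY/dX = 1144, Y = 14872

Elasticity = 1144 · (26 / 14872) = 2

Interpretation: for a small percentage change in X, the percentage change in Y is approximately 2.00 times as large.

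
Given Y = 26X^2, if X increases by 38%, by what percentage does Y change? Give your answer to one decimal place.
90.4%

For Y = 26X^2:
If X → X(1 + 0.38)
Then Y → Y · (1 + 0.38)^2
     = Y · 1.9044

Percentage change = ((1 + 0.38)^2 − 1) × 100% ≈ 90.4%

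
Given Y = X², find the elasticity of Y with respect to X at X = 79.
Elasticity = 2

Elasticity = (dY/dX) · (X/Y)

dY/dX = 2·X
At X = 79: dY/dX = 158, Y = 6241

Elasticity = 158 · (79 / 6241) = 2

Interpretation: for a small percentage change in X, the percentage change in Y is approximately 2.00 times as large.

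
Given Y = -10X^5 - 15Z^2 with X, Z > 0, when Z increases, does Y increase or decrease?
Y decreases

Taking the partial derivative:
∂Y/∂Z = -30Z

∂Y/∂Z = -30Z < 0 (assuming positive values)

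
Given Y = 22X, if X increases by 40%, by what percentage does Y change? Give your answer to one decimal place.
40.0%

For Y = 22X:
If X → X(1 + 0.4)
Then Y → Y · (1 + 0.4)^1
     = Y · 1.4000

Percentage change = ((1 + 0.4)^1 − 1) × 100% = 40.0%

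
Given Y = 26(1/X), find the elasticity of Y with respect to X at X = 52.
Elasticity = -1

Elasticity = (dY/dX) · (X/Y)

dY/dX = -26/X²
At X = 52: dY/dX = -1/104, Y = 1/2

Elasticity = (-1/104) · (52 / (1/2)) = -1

Interpretation: for a small percentage change in X, the percentage change in Y is approximately -1.00 times as large.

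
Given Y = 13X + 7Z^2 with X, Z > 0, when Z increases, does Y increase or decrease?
Y increases

Taking the partial derivative:
∂Y/∂Z = 14Z

∂Y/∂Z = 14Z > 0 (assuming positive values)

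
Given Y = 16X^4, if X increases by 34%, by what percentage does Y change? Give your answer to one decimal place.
222.4%

For Y = 16X^4:
If X → X(1 + 0.34)
Then Y → Y · (1 + 0.34)^4
     ≈ Y · 3.2242

Percentage change = ((1 + 0.34)^4 − 1) × 100% ≈ 222.4%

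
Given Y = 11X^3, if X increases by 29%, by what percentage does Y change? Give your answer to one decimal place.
114.7%

For Y = 11X^3:
If X → X(1 + 0.29)
Then Y → Y · (1 + 0.29)^3
     ≈ Y · 2.1467

Percentage change = ((1 + 0.29)^3 − 1) × 100% ≈ 114.7%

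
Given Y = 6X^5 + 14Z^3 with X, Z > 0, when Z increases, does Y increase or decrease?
Y increases

Taking the partial derivative:
∂Y/∂Z = 42Z^2

∂Y/∂Z = 42Z^2 > 0 (assuming positive values)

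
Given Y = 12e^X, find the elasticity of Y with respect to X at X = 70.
Elasticity = 70

Elasticity = (dY/dX) · (X/Y)

dY/dX = 12·e^X
At X = 70: dY/dX = 12·e^70, Y = 12·e^70

Elasticity = (12·e^70) · (70 / (12·e^70)) = 70

Interpretation: for a small percentage change in X, the percentage change in Y is approximately 70.00 times as large.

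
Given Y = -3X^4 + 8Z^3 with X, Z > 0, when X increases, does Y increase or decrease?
Y decreases

Taking the partial derivative:
∂Y/∂X = -12X^3

∂Y/∂X = -12X^3 < 0 (assuming positive values)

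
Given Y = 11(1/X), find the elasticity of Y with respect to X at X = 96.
Elasticity = -1

Elasticity = (dY/dX) · (X/Y)

dY/dX = -11/X²
At X = 96: dY/dX = -11/9216, Y = 11/96

Elasticity = (-11/9216) · (96 / (11/96)) = -1

Interpretation: for a small percentage change in X, the percentage change in Y is approximately -1.00 times as large.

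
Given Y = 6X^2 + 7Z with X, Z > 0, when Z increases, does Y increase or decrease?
Y increases

Taking the partial derivative:
∂Y/∂Z = 7

∂Y/∂Z = 7 > 0 (assuming positive values)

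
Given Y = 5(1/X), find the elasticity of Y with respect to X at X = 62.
Elasticity = -1

Elasticity = (dY/dX) · (X/Y)

dY/dX = -5/X²
At X = 62: dY/dX = -5/3844, Y = 5/62

Elasticity = (-5/3844) · (62 / (5/62)) = -1

Interpretation: for a small percentage change in X, the percentage change in Y is approximately -1.00 times as large.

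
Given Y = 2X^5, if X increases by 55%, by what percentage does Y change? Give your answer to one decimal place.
794.7%

For Y = 2X^5:
If X → X(1 + 0.55)
Then Y → Y · (1 + 0.55)^5
     ≈ Y · 8.9466

Percentage change = ((1 + 0.55)^5 − 1) × 100% ≈ 794.7%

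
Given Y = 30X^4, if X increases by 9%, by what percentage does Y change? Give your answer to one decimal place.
41.2%

For Y = 30X^4:
If X → X(1 + 0.09)
Then Y → Y · (1 + 0.09)^4
     ≈ Y · 1.4116

Percentage change = ((1 + 0.09)^4 − 1) × 100% ≈ 41.2%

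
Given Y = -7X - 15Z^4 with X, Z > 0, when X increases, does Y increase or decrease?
Y decreases

Taking the partial derivative:
∂Y/∂X = -7

∂Y/∂X = -7 < 0 (assuming positive values)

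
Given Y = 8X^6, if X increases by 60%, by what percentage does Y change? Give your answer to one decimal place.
1577.7%

For Y = 8X^6:
If X → X(1 + 0.6)
Then Y → Y · (1 + 0.6)^6
     ≈ Y · 16.7772

Percentage change = ((1 + 0.6)^6 − 1) × 100% ≈ 1577.7%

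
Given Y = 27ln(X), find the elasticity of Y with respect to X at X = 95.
Elasticity = 1/ln(95) ≈ 0.2196

Elasticity = (dY/dX) · (X/Y)

dY/dX = 27/X
At X = 95: dY/dX = 27/95, Y = 27·ln(95)

Elasticity = (27/95) · (95 / (27·ln(95))) = 1/ln(95) ≈ 0.2196

Interpretation: for a small percentage change in X, the percentage change in Y is approximately 0.22 times as large.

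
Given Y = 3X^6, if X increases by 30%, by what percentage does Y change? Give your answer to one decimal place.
382.7%

For Y = 3X^6:
If X → X(1 + 0.3)
Then Y → Y · (1 + 0.3)^6
     ≈ Y · 4.8268

Percentage change = ((1 + 0.3)^6 − 1) × 100% ≈ 382.7%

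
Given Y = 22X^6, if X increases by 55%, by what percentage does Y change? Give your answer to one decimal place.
1286.7%

For Y = 22X^6:
If X → X(1 + 0.55)
Then Y → Y · (1 + 0.55)^6
     ≈ Y · 13.8672

Percentage change = ((1 + 0.55)^6 − 1) × 100% ≈ 1286.7%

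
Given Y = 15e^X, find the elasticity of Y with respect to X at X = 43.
Elasticity = 43

Elasticity = (dY/dX) · (X/Y)

dY/dX = 15·e^X
At X = 43: dY/dX = 15·e^43, Y = 15·e^43

Elasticity = (15·e^43) · (43 / (15·e^43)) = 43

Interpretation: for a small percentage change in X, the percentage change in Y is approximately 43.00 times as large.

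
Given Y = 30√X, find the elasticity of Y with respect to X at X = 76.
Elasticity = 1/2

Elasticity = (dY/dX) · (X/Y)

dY/dX = 15/√X
At X = 76: dY/dX = 15·√19/38, Y = 60·√19

Elasticity = (15·√19/38) · (76 / (60·√19)) = 1/2

Interpretation: for a small percentage change in X, the percentage change in Y is approximately 0.50 times as large.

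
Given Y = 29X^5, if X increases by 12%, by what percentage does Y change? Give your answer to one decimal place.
76.2%

For Y = 29X^5:
If X → X(1 + 0.12)
Then Y → Y · (1 + 0.12)^5
     ≈ Y · 1.7623

Percentage change = ((1 + 0.12)^5 − 1) × 100% ≈ 76.2%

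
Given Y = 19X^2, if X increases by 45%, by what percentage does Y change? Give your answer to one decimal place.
110.3%

For Y = 19X^2:
If X → X(1 + 0.45)
Then Y → Y · (1 + 0.45)^2
     = Y · 2.1025

Percentage change = ((1 + 0.45)^2 − 1) × 100% ≈ 110.3%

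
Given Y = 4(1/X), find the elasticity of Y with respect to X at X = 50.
Elasticity = -1

Elasticity = (dY/dX) · (X/Y)

dY/dX = -4/X²
At X = 50: dY/dX = -1/625, Y = 2/25

Elasticity = (-1/625) · (50 / (2/25)) = -1

Interpretation: for a small percentage change in X, the percentage change in Y is approximately -1.00 times as large.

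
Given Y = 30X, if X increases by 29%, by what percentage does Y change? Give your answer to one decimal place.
29.0%

For Y = 30X:
If X → X(1 + 0.29)
Then Y → Y · (1 + 0.29)^1
     = Y · 1.2900

Percentage change = ((1 + 0.29)^1 − 1) × 100% = 29.0%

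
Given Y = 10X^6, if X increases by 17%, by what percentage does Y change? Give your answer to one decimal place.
156.5%

For Y = 10X^6:
If X → X(1 + 0.17)
Then Y → Y · (1 + 0.17)^6
     ≈ Y · 2.5652

Percentage change = ((1 + 0.17)^6 − 1) × 100% ≈ 156.5%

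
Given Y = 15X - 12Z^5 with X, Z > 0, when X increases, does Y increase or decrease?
Y increases

Taking the partial derivative:
∂Y/∂X = 15

∂Y/∂X = 15 > 0 (assuming positive values)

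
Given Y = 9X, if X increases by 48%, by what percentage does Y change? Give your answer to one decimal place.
48.0%

For Y = 9X:
If X → X(1 + 0.48)
Then Y → Y · (1 + 0.48)^1
     = Y · 1.4800

Percentage change = ((1 + 0.48)^1 − 1) × 100% = 48.0%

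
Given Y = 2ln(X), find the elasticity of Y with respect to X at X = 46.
Elasticity = 1/ln(46) ≈ 0.2612

Elasticity = (dY/dX) · (X/Y)

dY/dX = 2/X
At X = 46: dY/dX = 1/23, Y = 2·ln(46)

Elasticity = (1/23) · (46 / (2·ln(46))) = 1/ln(46) ≈ 0.2612

Interpretation: for a small percentage change in X, the percentage change in Y is approximately 0.26 times as large.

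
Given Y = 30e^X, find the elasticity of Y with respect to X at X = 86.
Elasticity = 86

Elasticity = (dY/dX) · (X/Y)

dY/dX = 30·e^X
At X = 86: dY/dX = 30·e^86, Y = 30·e^86

Elasticity = (30·e^86) · (86 / (30·e^86)) = 86

Interpretation: for a small percentage change in X, the percentage change in Y is approximately 86.00 times as large.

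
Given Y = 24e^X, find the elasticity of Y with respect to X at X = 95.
Elasticity = 95

Elasticity = (dY/dX) · (X/Y)

dY/dX = 24·e^X
At X = 95: dY/dX = 24·e^95, Y = 24·e^95

Elasticity = (24·e^95) · (95 / (24·e^95)) = 95

Interpretation: for a small percentage change in X, the percentage change in Y is approximately 95.00 times as large.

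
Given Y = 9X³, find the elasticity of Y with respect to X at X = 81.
Elasticity = 3

Elasticity = (dY/dX) · (X/Y)

dY/dX = 27·X²
At X = 81: dY/dX = 177147, Y = 4782969

Elasticity = 177147 · (81 / 4782969) = 3

Interpretation: for a small percentage change in X, the percentage change in Y is approximately 3.00 times as large.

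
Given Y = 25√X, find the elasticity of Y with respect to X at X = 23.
Elasticity = 1/2

Elasticity = (dY/dX) · (X/Y)

dY/dX = 25/(2·√X)
At X = 23: dY/dX = 25·√23/46, Y = 25·√23

Elasticity = (25·√23/46) · (23 / (25·√23)) = 1/2

Interpretation: for a small percentage change in X, the percentage change in Y is approximately 0.50 times as large.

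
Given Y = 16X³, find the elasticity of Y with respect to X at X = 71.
Elasticity = 3

Elasticity = (dY/dX) · (X/Y)

dY/dX = 48·X²
At X = 71: dY/dX = 241968, Y = 5726576

Elasticity = 241968 · (71 / 5726576) = 3

Interpretation: for a small percentage change in X, the percentage change in Y is approximately 3.00 times as large.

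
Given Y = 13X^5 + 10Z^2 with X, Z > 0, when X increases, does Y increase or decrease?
Y increases

Taking the partial derivative:
∂Y/∂X = 65X^4

∂Y/∂X = 65X^4 > 0 (assuming positive values)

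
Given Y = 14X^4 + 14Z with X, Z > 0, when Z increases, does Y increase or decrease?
Y increases

Taking the partial derivative:
∂Y/∂Z = 14

∂Y/∂Z = 14 > 0 (assuming positive values)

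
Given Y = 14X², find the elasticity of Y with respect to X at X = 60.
Elasticity = 2

Elasticity = (dY/dX) · (X/Y)

dY/dX = 28·X
At X = 60: dY/dX = 1680, Y = 50400

Elasticity = 1680 · (60 / 50400) = 2

Interpretation: for a small percentage change in X, the percentage change in Y is approximately 2.00 times as large.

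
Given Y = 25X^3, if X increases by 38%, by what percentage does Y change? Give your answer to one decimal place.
162.8%

For Y = 25X^3:
If X → X(1 + 0.38)
Then Y → Y · (1 + 0.38)^3
     ≈ Y · 2.6281

Percentage change = ((1 + 0.38)^3 − 1) × 100% ≈ 162.8%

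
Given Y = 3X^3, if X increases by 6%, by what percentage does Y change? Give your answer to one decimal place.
19.1%

For Y = 3X^3:
If X → X(1 + 0.06)
Then Y → Y · (1 + 0.06)^3
     ≈ Y · 1.1910

Percentage change = ((1 + 0.06)^3 − 1) × 100% ≈ 19.1%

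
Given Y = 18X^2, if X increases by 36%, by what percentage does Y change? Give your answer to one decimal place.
85.0%

For Y = 18X^2:
If X → X(1 + 0.36)
Then Y → Y · (1 + 0.36)^2
     = Y · 1.8496

Percentage change = ((1 + 0.36)^2 − 1) × 100% ≈ 85.0%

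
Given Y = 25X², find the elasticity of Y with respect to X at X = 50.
Elasticity = 2

Elasticity = (dY/dX) · (X/Y)

dY/dX = 50·X
At X = 50: dY/dX = 2500, Y = 62500

Elasticity = 2500 · (50 / 62500) = 2

Interpretation: for a small percentage change in X, the percentage change in Y is approximately 2.00 times as large.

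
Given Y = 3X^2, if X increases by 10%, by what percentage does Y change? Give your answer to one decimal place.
21.0%

For Y = 3X^2:
If X → X(1 + 0.1)
Then Y → Y · (1 + 0.1)^2
     = Y · 1.2100

Percentage change = ((1 + 0.1)^2 − 1) × 100% = 21.0%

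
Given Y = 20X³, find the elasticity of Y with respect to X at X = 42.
Elasticity = 3

Elasticity = (dY/dX) · (X/Y)

dY/dX = 60·X²
At X = 42: dY/dX = 105840, Y = 1481760

Elasticity = 105840 · (42 / 1481760) = 3

Interpretation: for a small percentage change in X, the percentage change in Y is approximately 3.00 times as large.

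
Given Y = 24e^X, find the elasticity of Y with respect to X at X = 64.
Elasticity = 64

Elasticity = (dY/dX) · (X/Y)

dY/dX = 24·e^X
At X = 64: dY/dX = 24·e^64, Y = 24·e^64

Elasticity = (24·e^64) · (64 / (24·e^64)) = 64

Interpretation: for a small percentage change in X, the percentage change in Y is approximately 64.00 times as large.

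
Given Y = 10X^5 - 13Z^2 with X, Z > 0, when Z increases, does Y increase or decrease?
Y decreases

Taking the partial derivative:
∂Y/∂Z = -26Z

∂Y/∂Z = -26Z < 0 (assuming positive values)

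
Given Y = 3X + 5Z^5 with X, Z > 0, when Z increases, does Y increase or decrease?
Y increases

Taking the partial derivative:
∂Y/∂Z = 25Z^4

∂Y/∂Z = 25Z^4 > 0 (assuming positive values)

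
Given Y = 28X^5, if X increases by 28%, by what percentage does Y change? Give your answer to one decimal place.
243.6%

For Y = 28X^5:
If X → X(1 + 0.28)
Then Y → Y · (1 + 0.28)^5
     ≈ Y · 3.4360

Percentage change = ((1 + 0.28)^5 − 1) × 100% ≈ 243.6%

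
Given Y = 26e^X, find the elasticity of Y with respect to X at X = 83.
Elasticity = 83

Elasticity = (dY/dX) · (X/Y)

dY/dX = 26·e^X
At X = 83: dY/dX = 26·e^83, Y = 26·e^83

Elasticity = (26·e^83) · (83 / (26·e^83)) = 83

Interpretation: for a small percentage change in X, the percentage change in Y is approximately 83.00 times as large.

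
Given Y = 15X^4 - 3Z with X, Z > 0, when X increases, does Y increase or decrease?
Y increases

Taking the partial derivative:
∂Y/∂X = 60X^3

∂Y/∂X = 60X^3 > 0 (assuming positive values)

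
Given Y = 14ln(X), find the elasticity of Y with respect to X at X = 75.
Elasticity = 1/ln(75) ≈ 0.2316

Elasticity = (dY/dX) · (X/Y)

dY/dX = 14/X
At X = 75: dY/dX = 14/75, Y = 14·ln(75)

Elasticity = (14/75) · (75 / (14·ln(75))) = 1/ln(75) ≈ 0.2316

Interpretation: for a small percentage change in X, the percentage change in Y is approximately 0.23 times as large.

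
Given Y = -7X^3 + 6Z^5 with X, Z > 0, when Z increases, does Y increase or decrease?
Y increases

Taking the partial derivative:
∂Y/∂Z = 30Z^4

∂Y/∂Z = 30Z^4 > 0 (assuming positive values)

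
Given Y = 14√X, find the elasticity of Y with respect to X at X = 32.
Elasticity = 1/2

Elasticity = (dY/dX) · (X/Y)

dY/dX = 7/√X
At X = 32: dY/dX = 7·√2/8, Y = 56·√2

Elasticity = (7·√2/8) · (32 / (56·√2)) = 1/2

Interpretation: for a small percentage change in X, the percentage change in Y is approximately 0.50 times as large.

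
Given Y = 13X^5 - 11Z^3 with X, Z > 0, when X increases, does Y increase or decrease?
Y increases

Taking the partial derivative:
∂Y/∂X = 65X^4

∂Y/∂X = 65X^4 > 0 (assuming positive values)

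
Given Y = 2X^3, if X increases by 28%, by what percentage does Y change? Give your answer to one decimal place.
109.7%

For Y = 2X^3:
If X → X(1 + 0.28)
Then Y → Y · (1 + 0.28)^3
     ≈ Y · 2.0972

Percentage change = ((1 + 0.28)^3 − 1) × 100% ≈ 109.7%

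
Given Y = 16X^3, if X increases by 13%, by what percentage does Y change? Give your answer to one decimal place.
44.3%

For Y = 16X^3:
If X → X(1 + 0.13)
Then Y → Y · (1 + 0.13)^3
     ≈ Y · 1.4429

Percentage change = ((1 + 0.13)^3 − 1) × 100% ≈ 44.3%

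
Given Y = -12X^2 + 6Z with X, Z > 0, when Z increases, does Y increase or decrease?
Y increases

Taking the partial derivative:
∂Y/∂Z = 6

∂Y/∂Z = 6 > 0 (assuming positive values)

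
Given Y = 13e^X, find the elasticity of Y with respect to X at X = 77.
Elasticity = 77

Elasticity = (dY/dX) · (X/Y)

dY/dX = 13·e^X
At X = 77: dY/dX = 13·e^77, Y = 13·e^77

Elasticity = (13·e^77) · (77 / (13·e^77)) = 77

Interpretation: for a small percentage change in X, the percentage change in Y is approximately 77.00 times as large.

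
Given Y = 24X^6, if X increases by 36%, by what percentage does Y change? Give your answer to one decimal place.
532.8%

For Y = 24X^6:
If X → X(1 + 0.36)
Then Y → Y · (1 + 0.36)^6
     ≈ Y · 6.3275

Percentage change = ((1 + 0.36)^6 − 1) × 100% ≈ 532.8%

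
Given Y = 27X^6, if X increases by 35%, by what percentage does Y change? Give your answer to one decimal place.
505.3%

For Y = 27X^6:
If X → X(1 + 0.35)
Then Y → Y · (1 + 0.35)^6
     ≈ Y · 6.0534

Percentage change = ((1 + 0.35)^6 − 1) × 100% ≈ 505.3%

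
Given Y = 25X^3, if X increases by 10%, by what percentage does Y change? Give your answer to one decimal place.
33.1%

For Y = 25X^3:
If X → X(1 + 0.1)
Then Y → Y · (1 + 0.1)^3
     = Y · 1.3310

Percentage change = ((1 + 0.1)^3 − 1) × 100% = 33.1%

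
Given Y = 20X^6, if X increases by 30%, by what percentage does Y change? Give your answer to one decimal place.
382.7%

For Y = 20X^6:
If X → X(1 + 0.3)
Then Y → Y · (1 + 0.3)^6
     ≈ Y · 4.8268

Percentage change = ((1 + 0.3)^6 − 1) × 100% ≈ 382.7%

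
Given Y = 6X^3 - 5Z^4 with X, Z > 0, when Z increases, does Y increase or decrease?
Y decreases

Taking the partial derivative:
∂Y/∂Z = -20Z^3

∂Y/∂Z = -20Z^3 < 0 (assuming positive values)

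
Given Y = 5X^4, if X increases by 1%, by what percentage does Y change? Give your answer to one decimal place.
4.1%

For Y = 5X^4:
If X → X(1 + 0.01)
Then Y → Y · (1 + 0.01)^4
     ≈ Y · 1.0406

Percentage change = ((1 + 0.01)^4 − 1) × 100% ≈ 4.1%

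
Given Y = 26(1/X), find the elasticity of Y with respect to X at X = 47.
Elasticity = -1

Elasticity = (dY/dX) · (X/Y)

dY/dX = -26/X²
At X = 47: dY/dX = -26/2209, Y = 26/47

Elasticity = (-26/2209) · (47 / (26/47)) = -1

Interpretation: for a small percentage change in X, the percentage change in Y is approximately -1.00 times as large.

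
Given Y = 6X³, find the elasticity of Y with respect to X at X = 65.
Elasticity = 3

Elasticity = (dY/dX) · (X/Y)

dY/dX = 18·X²
At X = 65: dY/dX = 76050, Y = 1647750

Elasticity = 76050 · (65 / 1647750) = 3

Interpretation: for a small percentage change in X, the percentage change in Y is approximately 3.00 times as large.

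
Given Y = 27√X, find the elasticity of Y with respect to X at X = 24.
Elasticity = 1/2

Elasticity = (dY/dX) · (X/Y)

dY/dX = 27/(2·√X)
At X = 24: dY/dX = 9·√6/8, Y = 54·√6

Elasticity = (9·√6/8) · (24 / (54·√6)) = 1/2

Interpretation: for a small percentage change in X, the percentage change in Y is approximately 0.50 times as large.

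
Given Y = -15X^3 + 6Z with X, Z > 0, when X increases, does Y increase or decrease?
Y decreases

Taking the partial derivative:
∂Y/∂X = -45X^2

∂Y/∂X = -45X^2 < 0 (assuming positive values)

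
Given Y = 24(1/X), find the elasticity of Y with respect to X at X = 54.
Elasticity = -1

Elasticity = (dY/dX) · (X/Y)

dY/dX = -24/X²
At X = 54: dY/dX = -2/243, Y = 4/9

Elasticity = (-2/243) · (54 / (4/9)) = -1

Interpretation: for a small percentage change in X, the percentage change in Y is approximately -1.00 times as large.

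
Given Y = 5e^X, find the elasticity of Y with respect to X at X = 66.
Elasticity = 66

Elasticity = (dY/dX) · (X/Y)

dY/dX = 5·e^X
At X = 66: dY/dX = 5·e^66, Y = 5·e^66

Elasticity = (5·e^66) · (66 / (5·e^66)) = 66

Interpretation: for a small percentage change in X, the percentage change in Y is approximately 66.00 times as large.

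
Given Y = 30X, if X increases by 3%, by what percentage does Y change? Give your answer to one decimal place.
3.0%

For Y = 30X:
If X → X(1 + 0.03)
Then Y → Y · (1 + 0.03)^1
     = Y · 1.0300

Percentage change = ((1 + 0.03)^1 − 1) × 100% = 3.0%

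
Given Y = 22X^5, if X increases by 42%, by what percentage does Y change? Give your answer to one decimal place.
477.4%

For Y = 22X^5:
If X → X(1 + 0.42)
Then Y → Y · (1 + 0.42)^5
     ≈ Y · 5.7735

Percentage change = ((1 + 0.42)^5 − 1) × 100% ≈ 477.4%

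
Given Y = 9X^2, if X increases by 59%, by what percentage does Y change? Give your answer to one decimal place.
152.8%

For Y = 9X^2:
If X → X(1 + 0.59)
Then Y → Y · (1 + 0.59)^2
     = Y · 2.5281

Percentage change = ((1 + 0.59)^2 − 1) × 100% ≈ 152.8%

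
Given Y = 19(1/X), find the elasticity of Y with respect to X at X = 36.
Elasticity = -1

Elasticity = (dY/dX) · (X/Y)

dY/dX = -19/X²
At X = 36: dY/dX = -19/1296, Y = 19/36

Elasticity = (-19/1296) · (36 / (19/36)) = -1

Interpretation: for a small percentage change in X, the percentage change in Y is approximately -1.00 times as large.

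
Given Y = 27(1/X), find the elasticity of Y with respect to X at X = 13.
Elasticity = -1

Elasticity = (dY/dX) · (X/Y)

dY/dX = -27/X²
At X = 13: dY/dX = -27/169, Y = 27/13

Elasticity = (-27/169) · (13 / (27/13)) = -1

Interpretation: for a small percentage change in X, the percentage change in Y is approximately -1.00 times as large.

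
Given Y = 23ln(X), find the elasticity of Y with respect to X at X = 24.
Elasticity = 1/ln(24) ≈ 0.3147

Elasticity = (dY/dX) · (X/Y)

dY/dX = 23/X
At X = 24: dY/dX = 23/24, Y = 23·ln(24)

Elasticity = (23/24) · (24 / (23·ln(24))) = 1/ln(24) ≈ 0.3147

Interpretation: for a small percentage change in X, the percentage change in Y is approximately 0.31 times as large.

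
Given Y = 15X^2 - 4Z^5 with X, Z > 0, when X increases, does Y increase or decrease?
Y increases

Taking the partial derivative:
∂Y/∂X = 30X

∂Y/∂X = 30X > 0 (assuming positive values)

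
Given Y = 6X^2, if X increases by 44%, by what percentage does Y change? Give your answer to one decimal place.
107.4%

For Y = 6X^2:
If X → X(1 + 0.44)
Then Y → Y · (1 + 0.44)^2
     = Y · 2.0736

Percentage change = ((1 + 0.44)^2 − 1) × 100% ≈ 107.4%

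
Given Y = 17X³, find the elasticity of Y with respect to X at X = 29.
Elasticity = 3

Elasticity = (dY/dX) · (X/Y)

dY/dX = 51·X²
At X = 29: dY/dX = 42891, Y = 414613

Elasticity = 42891 · (29 / 414613) = 3

Interpretation: for a small percentage change in X, the percentage change in Y is approximately 3.00 times as large.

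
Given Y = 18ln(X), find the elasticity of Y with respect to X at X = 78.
Elasticity = 1/ln(78) ≈ 0.2295

Elasticity = (dY/dX) · (X/Y)

dY/dX = 18/X
At X = 78: dY/dX = 3/13, Y = 18·ln(78)

Elasticity = (3/13) · (78 / (18·ln(78))) = 1/ln(78) ≈ 0.2295

Interpretation: for a small percentage change in X, the percentage change in Y is approximately 0.23 times as large.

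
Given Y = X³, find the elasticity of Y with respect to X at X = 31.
Elasticity = 3

Elasticity = (dY/dX) · (X/Y)

dY/dX = 3·X²
At X = 31: dY/dX = 2883, Y = 29791

Elasticity = 2883 · (31 / 29791) = 3

Interpretation: for a small percentage change in X, the percentage change in Y is approximately 3.00 times as large.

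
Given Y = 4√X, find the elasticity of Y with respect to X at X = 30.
Elasticity = 1/2

Elasticity = (dY/dX) · (X/Y)

dY/dX = 2/√X
At X = 30: dY/dX = √30/15, Y = 4·√30

Elasticity = (√30/15) · (30 / (4·√30)) = 1/2

Interpretation: for a small percentage change in X, the percentage change in Y is approximately 0.50 times as large.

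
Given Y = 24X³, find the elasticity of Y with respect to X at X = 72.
Elasticity = 3

Elasticity = (dY/dX) · (X/Y)

dY/dX = 72·X²
At X = 72: dY/dX = 373248, Y = 8957952

Elasticity = 373248 · (72 / 8957952) = 3

Interpretation: for a small percentage change in X, the percentage change in Y is approximately 3.00 times as large.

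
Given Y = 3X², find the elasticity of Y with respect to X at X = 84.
Elasticity = 2

Elasticity = (dY/dX) · (X/Y)

dY/dX = 6·X
At X = 84: dY/dX = 504, Y = 21168

Elasticity = 504 · (84 / 21168) = 2

Interpretation: for a small percentage change in X, the percentage change in Y is approximately 2.00 times as large.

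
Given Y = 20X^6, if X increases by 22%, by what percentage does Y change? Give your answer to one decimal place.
229.7%

For Y = 20X^6:
If X → X(1 + 0.22)
Then Y → Y · (1 + 0.22)^6
     ≈ Y · 3.2973

Percentage change = ((1 + 0.22)^6 − 1) × 100% ≈ 229.7%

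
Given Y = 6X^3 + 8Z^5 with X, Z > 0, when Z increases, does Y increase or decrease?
Y increases

Taking the partial derivative:
∂Y/∂Z = 40Z^4

∂Y/∂Z = 40Z^4 > 0 (assuming positive values)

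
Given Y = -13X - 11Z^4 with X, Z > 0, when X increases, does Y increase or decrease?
Y decreases

Taking the partial derivative:
∂Y/∂X = -13

∂Y/∂X = -13 < 0 (assuming positive values)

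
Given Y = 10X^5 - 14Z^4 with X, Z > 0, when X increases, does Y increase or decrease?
Y increases

Taking the partial derivative:
∂Y/∂X = 50X^4

∂Y/∂X = 50X^4 > 0 (assuming positive values)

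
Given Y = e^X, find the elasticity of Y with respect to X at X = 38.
Elasticity = 38

Elasticity = (dY/dX) · (X/Y)

dY/dX = e^X
At X = 38: dY/dX = e^38, Y = e^38

Elasticity = (e^38) · (38 / (e^38)) = 38

Interpretation: for a small percentage change in X, the percentage change in Y is approximately 38.00 times as large.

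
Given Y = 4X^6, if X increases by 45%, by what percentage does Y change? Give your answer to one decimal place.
829.4%

For Y = 4X^6:
If X → X(1 + 0.45)
Then Y → Y · (1 + 0.45)^6
     ≈ Y · 9.2941

Percentage change = ((1 + 0.45)^6 − 1) × 100% ≈ 829.4%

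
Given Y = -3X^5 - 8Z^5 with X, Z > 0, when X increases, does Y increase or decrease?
Y decreases

Taking the partial derivative:
∂Y/∂X = -15X^4

∂Y/∂X = -15X^4 < 0 (assuming positive values)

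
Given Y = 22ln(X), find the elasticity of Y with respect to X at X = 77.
Elasticity = 1/ln(77) ≈ 0.2302

Elasticity = (dY/dX) · (X/Y)

dY/dX = 22/X
At X = 77: dY/dX = 2/7, Y = 22·ln(77)

Elasticity = (2/7) · (77 / (22·ln(77))) = 1/ln(77) ≈ 0.2302

Interpretation: for a small percentage change in X, the percentage change in Y is approximately 0.23 times as large.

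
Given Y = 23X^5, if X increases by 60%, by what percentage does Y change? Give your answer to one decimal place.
948.6%

For Y = 23X^5:
If X → X(1 + 0.6)
Then Y → Y · (1 + 0.6)^5
     ≈ Y · 10.4858

Percentage change = ((1 + 0.6)^5 − 1) × 100% ≈ 948.6%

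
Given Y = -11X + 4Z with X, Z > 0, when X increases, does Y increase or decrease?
Y decreases

Taking the partial derivative:
∂Y/∂X = -11

∂Y/∂X = -11 < 0 (assuming positive values)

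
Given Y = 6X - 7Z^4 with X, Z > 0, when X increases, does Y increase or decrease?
Y increases

Taking the partial derivative:
∂Y/∂X = 6

∂Y/∂X = 6 > 0 (assuming positive values)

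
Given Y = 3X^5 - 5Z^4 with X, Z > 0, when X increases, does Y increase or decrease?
Y increases

Taking the partial derivative:
∂Y/∂X = 15X^4

∂Y/∂X = 15X^4 > 0 (assuming positive values)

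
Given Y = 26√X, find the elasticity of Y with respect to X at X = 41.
Elasticity = 1/2

Elasticity = (dY/dX) · (X/Y)

dY/dX = 13/√X
At X = 41: dY/dX = 13·√41/41, Y = 26·√41

Elasticity = (13·√41/41) · (41 / (26·√41)) = 1/2

Interpretation: for a small percentage change in X, the percentage change in Y is approximately 0.50 times as large.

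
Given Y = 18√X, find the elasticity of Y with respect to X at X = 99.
Elasticity = 1/2

Elasticity = (dY/dX) · (X/Y)

dY/dX = 9/√X
At X = 99: dY/dX = 3·√11/11, Y = 54·√11

Elasticity = (3·√11/11) · (99 / (54·√11)) = 1/2

Interpretation: for a small percentage change in X, the percentage change in Y is approximately 0.50 times as large.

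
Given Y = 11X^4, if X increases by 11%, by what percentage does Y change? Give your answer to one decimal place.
51.8%

For Y = 11X^4:
If X → X(1 + 0.11)
Then Y → Y · (1 + 0.11)^4
     ≈ Y · 1.5181

Percentage change = ((1 + 0.11)^4 − 1) × 100% ≈ 51.8%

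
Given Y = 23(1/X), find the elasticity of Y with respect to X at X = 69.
Elasticity = -1

Elasticity = (dY/dX) · (X/Y)

dY/dX = -23/X²
At X = 69: dY/dX = -1/207, Y = 1/3

Elasticity = (-1/207) · (69 / (1/3)) = -1

Interpretation: for a small percentage change in X, the percentage change in Y is approximately -1.00 times as large.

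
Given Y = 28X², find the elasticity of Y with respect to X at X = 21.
Elasticity = 2

Elasticity = (dY/dX) · (X/Y)

dY/dX = 56·X
At X = 21: dY/dX = 1176, Y = 12348

Elasticity = 1176 · (21 / 12348) = 2

Interpretation: for a small percentage change in X, the percentage change in Y is approximately 2.00 times as large.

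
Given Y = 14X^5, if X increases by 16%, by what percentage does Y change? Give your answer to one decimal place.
110.0%

For Y = 14X^5:
If X → X(1 + 0.16)
Then Y → Y · (1 + 0.16)^5
     ≈ Y · 2.1003

Percentage change = ((1 + 0.16)^5 − 1) × 100% ≈ 110.0%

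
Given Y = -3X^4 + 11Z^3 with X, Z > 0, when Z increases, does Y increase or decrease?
Y increases

Taking the partial derivative:
∂Y/∂Z = 33Z^2

∂Y/∂Z = 33Z^2 > 0 (assuming positive values)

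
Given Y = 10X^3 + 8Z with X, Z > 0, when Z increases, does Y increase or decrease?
Y increases

Taking the partial derivative:
∂Y/∂Z = 8

∂Y/∂Z = 8 > 0 (assuming positive values)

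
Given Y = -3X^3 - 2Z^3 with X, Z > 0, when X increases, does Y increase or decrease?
Y decreases

Taking the partial derivative:
∂Y/∂X = -9X^2

∂Y/∂X = -9X^2 < 0 (assuming positive values)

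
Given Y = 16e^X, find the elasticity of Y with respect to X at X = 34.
Elasticity = 34

Elasticity = (dY/dX) · (X/Y)

dY/dX = 16·e^X
At X = 34: dY/dX = 16·e^34, Y = 16·e^34

Elasticity = (16·e^34) · (34 / (16·e^34)) = 34

Interpretation: for a small percentage change in X, the percentage change in Y is approximately 34.00 times as large.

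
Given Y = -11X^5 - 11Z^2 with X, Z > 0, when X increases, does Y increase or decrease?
Y decreases

Taking the partial derivative:
∂Y/∂X = -55X^4

∂Y/∂X = -55X^4 < 0 (assuming positive values)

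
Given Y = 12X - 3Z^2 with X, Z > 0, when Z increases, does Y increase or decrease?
Y decreases

Taking the partial derivative:
∂Y/∂Z = -6Z

∂Y/∂Z = -6Z < 0 (assuming positive values)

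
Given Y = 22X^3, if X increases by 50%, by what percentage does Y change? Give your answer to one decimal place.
237.5%

For Y = 22X^3:
If X → X(1 + 0.5)
Then Y → Y · (1 + 0.5)^3
     = Y · 3.3750

Percentage change = ((1 + 0.5)^3 − 1) × 100% = 237.5%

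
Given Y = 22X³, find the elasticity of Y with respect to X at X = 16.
Elasticity = 3

Elasticity = (dY/dX) · (X/Y)

dY/dX = 66·X²
At X = 16: dY/dX = 16896, Y = 90112

Elasticity = 16896 · (16 / 90112) = 3

Interpretation: for a small percentage change in X, the percentage change in Y is approximately 3.00 times as large.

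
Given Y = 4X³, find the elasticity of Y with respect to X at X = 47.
Elasticity = 3

Elasticity = (dY/dX) · (X/Y)

dY/dX = 12·X²
At X = 47: dY/dX = 26508, Y = 415292

Elasticity = 26508 · (47 / 415292) = 3

Interpretation: for a small percentage change in X, the percentage change in Y is approximately 3.00 times as large.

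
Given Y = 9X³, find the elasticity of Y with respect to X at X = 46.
Elasticity = 3

Elasticity = (dY/dX) · (X/Y)

dY/dX = 27·X²
At X = 46: dY/dX = 57132, Y = 876024

Elasticity = 57132 · (46 / 876024) = 3

Interpretation: for a small percentage change in X, the percentage change in Y is approximately 3.00 times as large.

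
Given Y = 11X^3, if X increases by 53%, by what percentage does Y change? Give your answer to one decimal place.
258.2%

For Y = 11X^3:
If X → X(1 + 0.53)
Then Y → Y · (1 + 0.53)^3
     ≈ Y · 3.5816

Percentage change = ((1 + 0.53)^3 − 1) × 100% ≈ 258.2%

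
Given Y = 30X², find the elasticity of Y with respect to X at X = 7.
Elasticity = 2

Elasticity = (dY/dX) · (X/Y)

dY/dX = 60·X
At X = 7: dY/dX = 420, Y = 1470

Elasticity = 420 · (7 / 1470) = 2

Interpretation: for a small percentage change in X, the percentage change in Y is approximately 2.00 times as large.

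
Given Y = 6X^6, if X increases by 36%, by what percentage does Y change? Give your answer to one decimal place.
532.8%

For Y = 6X^6:
If X → X(1 + 0.36)
Then Y → Y · (1 + 0.36)^6
     ≈ Y · 6.3275

Percentage change = ((1 + 0.36)^6 − 1) × 100% ≈ 532.8%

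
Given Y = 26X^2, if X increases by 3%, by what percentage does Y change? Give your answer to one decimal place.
6.1%

For Y = 26X^2:
If X → X(1 + 0.03)
Then Y → Y · (1 + 0.03)^2
     = Y · 1.0609

Percentage change = ((1 + 0.03)^2 − 1) × 100% ≈ 6.1%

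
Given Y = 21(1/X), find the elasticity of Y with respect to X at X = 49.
Elasticity = -1

Elasticity = (dY/dX) · (X/Y)

dY/dX = -21/X²
At X = 49: dY/dX = -3/343, Y = 3/7

Elasticity = (-3/343) · (49 / (3/7)) = -1

Interpretation: for a small percentage change in X, the percentage change in Y is approximately -1.00 times as large.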